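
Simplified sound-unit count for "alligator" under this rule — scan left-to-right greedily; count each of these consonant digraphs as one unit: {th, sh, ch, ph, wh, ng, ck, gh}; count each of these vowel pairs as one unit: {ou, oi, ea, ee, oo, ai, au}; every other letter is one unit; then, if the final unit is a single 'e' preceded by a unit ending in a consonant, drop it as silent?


Word: "alligator" (9 letters)
Left-to-right scan:
  (1) 'a' (letter)
  (2) 'l' (letter)
  (3) 'l' (letter)
  (4) 'i' (letter)
  (5) 'g' (letter)
  (6) 'a' (letter)
  (7) 't' (letter)
  (8) 'o' (letter)
  (9) 'r' (letter)
Units from scan: 9
Sound units = 9 units


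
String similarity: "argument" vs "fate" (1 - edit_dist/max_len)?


Word 1: "argument" (length 8)
Word 2: "fate" (length 4)
One optimal edit sequence:
  1. delete 'a'  (+1)
  2. delete 'r'  (+1)
  3. substitute 'g' -> 'f'  (+1)
  4. substitute 'u' -> 'a'  (+1)
  5. substitute 'm' -> 't'  (+1)
  6. keep 'e'
  7. delete 'n'  (+1)
  8. delete 't'  (+1)
Edit distance = 7
Max length = max(8, 4) = 8
Similarity = 1 - 7/8
= 0.1250


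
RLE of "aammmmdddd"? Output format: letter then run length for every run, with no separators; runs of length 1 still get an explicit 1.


String: "aammmmdddd"
Scanning for consecutive runs:
  'a' x 2
  'm' x 4
  'd' x 4
RLE = "a2m4d4"


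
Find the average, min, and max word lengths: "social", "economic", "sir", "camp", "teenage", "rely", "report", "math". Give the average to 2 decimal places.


Lengths: "social"=6, "economic"=8, "sir"=3, "camp"=4, "teenage"=7, "rely"=4, "report"=6, "math"=4
Sum = 42, Count = 8
Average = 42/8 = 5.25
= avg=5.25, min=3, max=8


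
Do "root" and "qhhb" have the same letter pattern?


Pattern of "root": [0, 1, 1, 2]
Pattern of "qhhb": [0, 1, 1, 2]
Patterns match
Same pattern = Yes


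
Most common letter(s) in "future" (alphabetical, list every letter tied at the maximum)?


Word: "future"
Letter counts:
  'e': 1
  'f': 1
  'r': 1
  't': 1
  'u': 2
Maximum count = 2
Most frequent = 'u' (2 times each)


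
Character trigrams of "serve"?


Word: "serve" (length 5)
Number of trigrams = 5 - 3 + 1 = 3
  Position 0: "ser"
  Position 1: "erv"
  Position 2: "rve"
Trigrams = "ser", "erv", "rve"


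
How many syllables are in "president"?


Word: "president"
Syllable breakdown: pres-i-dent
Counting: 3 parts
= 3 syllables


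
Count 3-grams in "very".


Word: "very" (length 4)
Number of 3-grams = length - 3 + 1 = 4 - 3 + 1
= 2


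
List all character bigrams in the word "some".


Word: "some" (length 4)
Number of bigrams = 4 - 2 + 1 = 3
  Position 0: "so"
  Position 1: "om"
  Position 2: "me"
Bigrams = "so", "om", "me"


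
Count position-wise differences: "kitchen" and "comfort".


Comparing character by character (same length = 7):
  Pos 0: 'k' vs 'c' !=
  Pos 1: 'i' vs 'o' !=
  Pos 2: 't' vs 'm' !=
  Pos 3: 'c' vs 'f' !=
  Pos 4: 'h' vs 'o' !=
  Pos 5: 'e' vs 'r' !=
  Pos 6: 'n' vs 't' !=
Hamming distance = 7


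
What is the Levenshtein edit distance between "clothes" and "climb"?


Word 1: "clothes" (length 7)
Word 2: "climb" (length 5)
One optimal edit sequence (insert/delete/substitute each cost 1):
  1. keep 'c'
  2. keep 'l'
  3. delete 'o'  (+1)
  4. delete 't'  (+1)
  5. substitute 'h' -> 'i'  (+1)
  6. substitute 'e' -> 'm'  (+1)
  7. substitute 's' -> 'b'  (+1)
Total edit operations: 5
Edit distance = 5


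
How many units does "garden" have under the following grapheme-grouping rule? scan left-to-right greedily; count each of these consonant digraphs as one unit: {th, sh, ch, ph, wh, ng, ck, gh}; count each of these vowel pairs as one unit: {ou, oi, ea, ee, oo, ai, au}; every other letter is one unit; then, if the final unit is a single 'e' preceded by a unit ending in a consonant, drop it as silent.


Word: "garden" (6 letters)
Left-to-right scan:
  [1] 'g' (letter)
  [2] 'a' (letter)
  [3] 'r' (letter)
  [4] 'd' (letter)
  [5] 'e' (letter)
  [6] 'n' (letter)
Units from scan: 6
Sound units = 6 units


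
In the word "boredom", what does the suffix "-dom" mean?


Suffix: -dom
Example: boredom (bore + -dom)
Meaning = state / realm


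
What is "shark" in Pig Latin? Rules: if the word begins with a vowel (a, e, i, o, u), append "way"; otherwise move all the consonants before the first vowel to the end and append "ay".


Word: "shark"
Starts with consonant(s) → move to end, add 'ay'
Consonant cluster: "sh"
Pig Latin = "arkshay"


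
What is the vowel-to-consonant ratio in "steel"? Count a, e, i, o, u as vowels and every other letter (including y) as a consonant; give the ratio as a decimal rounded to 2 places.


Word: "steel"
Vowels (a,e,i,o,u): 2
Consonants: 3
Ratio = 2/3
= 0.67


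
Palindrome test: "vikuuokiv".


Word: "vikuuokiv"
Reversed: "vikouukiv"
Forward == Backward? vikuuokiv != vikouukiv
Palindrome = No


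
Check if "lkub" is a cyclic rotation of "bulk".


Word: "bulk", Candidate: "lkub"
Method: check if candidate is substring of word+word
"bulkbulk" contains "lkub"? No
Is rotation = No


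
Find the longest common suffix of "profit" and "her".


Word 1: "profit"
Word 2: "her"
Comparing from end:
  Pos -1: 't' != 'r' (stop)
LCS = "" (length 0)


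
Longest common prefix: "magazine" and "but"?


Word 1: "magazine"
Word 2: "but"
Comparing from start:
  Pos 0: 'm' != 'b' (stop)
LCP = "" (length 0)


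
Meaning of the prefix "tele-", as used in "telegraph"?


Prefix: tele-
Example: telegraph (tele- + graph)
Meaning = distant


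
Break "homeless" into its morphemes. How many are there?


Word: "homeless"
Morphemes: home / -less
Each morpheme carries meaning
= 2 morphemes


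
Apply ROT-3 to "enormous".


Word: "enormous"
Shift: 3
Each letter → (letter + shift) mod 26:
  'e' (4) + 3 = 7 → 'h'
  'n' (13) + 3 = 16 → 'q'
  'o' (14) + 3 = 17 → 'r'
  'r' (17) + 3 = 20 → 'u'
  'm' (12) + 3 = 15 → 'p'
  'o' (14) + 3 = 17 → 'r'
  'u' (20) + 3 = 23 → 'x'
  's' (18) + 3 = 21 → 'v'
Result = "hqruprxv"


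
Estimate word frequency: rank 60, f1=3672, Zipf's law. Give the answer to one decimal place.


Zipf's law: f(r) = f(1) / r
f(1) = 3672
f(60) = 3672 / 60
= 61.2 occurrences


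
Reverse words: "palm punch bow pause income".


Original: "palm punch bow pause income"
Words (1..n): palm | punch | bow | pause | income
Reversed (n..1): income | pause | bow | punch | palm
Result = "income pause bow punch palm"


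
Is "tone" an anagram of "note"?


Word 1: "note" → sorted: enot
Word 2: "tone" → sorted: enot
Same letters? enot == enot
Anagram = Yes


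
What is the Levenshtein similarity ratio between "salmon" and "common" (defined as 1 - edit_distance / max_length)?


Word 1: "salmon" (length 6)
Word 2: "common" (length 6)
One optimal edit sequence:
  1. substitute 's' -> 'c'  (+1)
  2. substitute 'a' -> 'o'  (+1)
  3. substitute 'l' -> 'm'  (+1)
  4. keep 'm'
  5. keep 'o'
  6. keep 'n'
Edit distance = 3
Max length = max(6, 6) = 6
Similarity = 1 - 3/6
= 0.5000


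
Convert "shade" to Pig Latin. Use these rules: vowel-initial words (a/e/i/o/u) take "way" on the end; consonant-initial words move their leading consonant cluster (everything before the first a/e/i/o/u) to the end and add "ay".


Word: "shade"
Starts with consonant(s) → move to end, add 'ay'
Consonant cluster: "sh"
Pig Latin = "adeshay"


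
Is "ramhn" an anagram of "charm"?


Word 1: "charm" → sorted: achmr
Word 2: "ramhn" → sorted: ahmnr
Same letters? achmr != ahmnr
Anagram = No


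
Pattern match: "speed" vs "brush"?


Pattern of "speed": [0, 1, 2, 2, 3]
Pattern of "brush": [0, 1, 2, 3, 4]
Patterns do not match
Same pattern = No


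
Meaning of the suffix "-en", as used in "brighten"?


Suffix: -en
Example: brighten = bright + -en
Meaning = to make / become


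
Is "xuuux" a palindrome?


Word: "xuuux"
Reversed: "xuuux"
Forward == Backward? xuuux == xuuux
Palindrome = Yes


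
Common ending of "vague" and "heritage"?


Word 1: "vague"
Word 2: "heritage"
Comparing from end:
  Pos -1: 'e' == 'e'
  Pos -2: 'u' != 'g' (stop)
LCS = "e" (length 1)


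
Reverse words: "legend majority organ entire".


Original: "legend majority organ entire"
Words (1..n): legend | majority | organ | entire
Reversed (n..1): entire | organ | majority | legend
Result = "entire organ majority legend"


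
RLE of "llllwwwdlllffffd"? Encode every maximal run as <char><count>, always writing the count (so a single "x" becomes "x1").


String: "llllwwwdlllffffd"
Scanning for consecutive runs:
  'l' x 4
  'w' x 3
  'd' x 1
  'l' x 3
  'f' x 4
  'd' x 1
RLE = "l4w3d1l3f4d1"


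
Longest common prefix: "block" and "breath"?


Word 1: "block"
Word 2: "breath"
Comparing from start:
  Pos 0: 'b' == 'b'
  Pos 1: 'l' != 'r' (stop)
LCP = "b" (length 1)


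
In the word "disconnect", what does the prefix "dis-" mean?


Prefix: dis-
Example: disconnect (dis- + connect)
Meaning = not / opposite


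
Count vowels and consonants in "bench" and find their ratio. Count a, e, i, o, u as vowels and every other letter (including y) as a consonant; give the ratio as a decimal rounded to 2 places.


Word: "bench"
Vowels (a,e,i,o,u): 1
Consonants: 4
Ratio = 1/4
= 0.25


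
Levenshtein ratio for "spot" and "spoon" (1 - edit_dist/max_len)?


Word 1: "spot" (length 4)
Word 2: "spoon" (length 5)
One optimal edit sequence:
  1. keep 's'
  2. keep 'p'
  3. insert 'o'  (+1)
  4. keep 'o'
  5. substitute 't' -> 'n'  (+1)
Edit distance = 2
Max length = max(4, 5) = 5
Similarity = 1 - 2/5
= 0.6000


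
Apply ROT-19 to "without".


Word: "without"
Shift: 19
Each letter → (letter + shift) mod 26:
  'w' (22) + 19 = 15 → 'p'
  'i' (8) + 19 = 1 → 'b'
  't' (19) + 19 = 12 → 'm'
  'h' (7) + 19 = 0 → 'a'
  'o' (14) + 19 = 7 → 'h'
  'u' (20) + 19 = 13 → 'n'
  't' (19) + 19 = 12 → 'm'
Result = "pbmahnm"


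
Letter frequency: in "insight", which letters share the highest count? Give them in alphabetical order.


Word: "insight"
Letter counts:
  'g': 1
  'h': 1
  'i': 2
  'n': 1
  's': 1
  't': 1
Maximum count = 2
Most frequent = 'i' (2 times each)


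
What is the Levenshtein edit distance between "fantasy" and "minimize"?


Word 1: "fantasy" (length 7)
Word 2: "minimize" (length 8)
One optimal edit sequence (insert/delete/substitute each cost 1):
  1. substitute 'f' -> 'm'  (+1)
  2. substitute 'a' -> 'i'  (+1)
  3. keep 'n'
  4. insert 'i'  (+1)
  5. substitute 't' -> 'm'  (+1)
  6. substitute 'a' -> 'i'  (+1)
  7. substitute 's' -> 'z'  (+1)
  8. substitute 'y' -> 'e'  (+1)
Total edit operations: 7
Edit distance = 7


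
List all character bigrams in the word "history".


Word: "history" (length 7)
Number of bigrams = 7 - 2 + 1 = 6
  Position 0: "hi"
  Position 1: "is"
  Position 2: "st"
  Position 3: "to"
  Position 4: "or"
  Position 5: "ry"
Bigrams = "hi", "is", "st", "to", "or", "ry"


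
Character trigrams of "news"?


Word: "news" (length 4)
Number of trigrams = 4 - 3 + 1 = 2
  Position 0: "new"
  Position 1: "ews"
Trigrams = "new", "ews"


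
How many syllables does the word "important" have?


Word: "important"
Syllable breakdown: im / por / tant
Counting: 3 parts
= 3 syllables


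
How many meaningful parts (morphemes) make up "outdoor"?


Word: "outdoor"
Morphemes: out- | door
Each morpheme carries meaning
= 2 morphemes


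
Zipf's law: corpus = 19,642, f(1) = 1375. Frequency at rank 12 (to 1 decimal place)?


Zipf's law: f(r) = f(1) / r
f(1) = 1375
f(12) = 1375 / 12
= 114.6 occurrences


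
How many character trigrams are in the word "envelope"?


Word: "envelope" (length 8)
Number of 3-grams = length - 3 + 1 = 8 - 3 + 1
= 6


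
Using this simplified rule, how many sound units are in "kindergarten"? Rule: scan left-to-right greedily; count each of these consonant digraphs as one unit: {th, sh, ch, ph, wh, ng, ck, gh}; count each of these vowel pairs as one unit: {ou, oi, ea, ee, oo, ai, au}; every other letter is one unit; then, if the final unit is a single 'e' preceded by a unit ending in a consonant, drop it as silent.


Word: "kindergarten" (12 letters)
Left-to-right scan:
  (1) 'k' (letter)
  (2) 'i' (letter)
  (3) 'n' (letter)
  (4) 'd' (letter)
  (5) 'e' (letter)
  (6) 'r' (letter)
  (7) 'g' (letter)
  (8) 'a' (letter)
  (9) 'r' (letter)
  (10) 't' (letter)
  (11) 'e' (letter)
  (12) 'n' (letter)
Units from scan: 12
Sound units = 12 units


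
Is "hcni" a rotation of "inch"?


Word: "inch", Candidate: "hcni"
Method: check if candidate is substring of word+word
"inchinch" contains "hcni"? No
Is rotation = No


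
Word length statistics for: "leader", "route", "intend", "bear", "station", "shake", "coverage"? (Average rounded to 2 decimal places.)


Lengths: "leader"=6, "route"=5, "intend"=6, "bear"=4, "station"=7, "shake"=5, "coverage"=8
Sum = 41, Count = 7
Average = 41/7 = 5.86
= avg=5.86, min=4, max=8


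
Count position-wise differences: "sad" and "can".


Comparing character by character (same length = 3):
  Pos 0: 's' vs 'c' !=
  Pos 1: 'a' vs 'a' =
  Pos 2: 'd' vs 'n' !=
Hamming distance = 2


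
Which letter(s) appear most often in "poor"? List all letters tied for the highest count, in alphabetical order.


Word: "poor"
Letter counts:
  'o': 2
  'p': 1
  'r': 1
Maximum count = 2
Most frequent = 'o' (2 times each)


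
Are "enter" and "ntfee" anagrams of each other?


Word 1: "enter" → sorted: eenrt
Word 2: "ntfee" → sorted: eefnt
Same letters? eenrt != eefnt
Anagram = No


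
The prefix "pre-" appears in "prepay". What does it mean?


Prefix: pre-
As in: prepay -> pre- + pay
Meaning = before


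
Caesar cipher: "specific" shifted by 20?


Word: "specific"
Shift: 20
Each letter → (letter + shift) mod 26:
  's' (18) + 20 = 12 → 'm'
  'p' (15) + 20 = 9 → 'j'
  'e' (4) + 20 = 24 → 'y'
  'c' (2) + 20 = 22 → 'w'
  'i' (8) + 20 = 2 → 'c'
  'f' (5) + 20 = 25 → 'z'
  'i' (8) + 20 = 2 → 'c'
  'c' (2) + 20 = 22 → 'w'
Result = "mjywczcw"


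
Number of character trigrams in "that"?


Word: "that" (length 4)
Number of 3-grams = length - 3 + 1 = 4 - 3 + 1
= 2


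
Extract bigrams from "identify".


Word: "identify" (length 8)
Number of bigrams = 8 - 2 + 1 = 7
  Position 0: "id"
  Position 1: "de"
  Position 2: "en"
  Position 3: "nt"
  Position 4: "ti"
  Position 5: "if"
  Position 6: "fy"
Bigrams = "id", "de", "en", "nt", "ti", "if", "fy"


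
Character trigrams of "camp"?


Word: "camp" (length 4)
Number of trigrams = 4 - 3 + 1 = 2
  Position 0: "cam"
  Position 1: "amp"
Trigrams = "cam", "amp"


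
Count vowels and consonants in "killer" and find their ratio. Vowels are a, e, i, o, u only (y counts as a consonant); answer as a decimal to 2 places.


Word: "killer"
Vowels (a,e,i,o,u): 2
Consonants: 4
Ratio = 2/4
= 0.50


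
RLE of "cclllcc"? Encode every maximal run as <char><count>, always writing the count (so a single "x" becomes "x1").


String: "cclllcc"
Scanning for consecutive runs:
  'c' x 2
  'l' x 3
  'c' x 2
RLE = "c2l3c2"


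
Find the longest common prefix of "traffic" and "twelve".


Word 1: "traffic"
Word 2: "twelve"
Comparing from start:
  Pos 0: 't' == 't'
  Pos 1: 'r' != 'w' (stop)
LCP = "t" (length 1)


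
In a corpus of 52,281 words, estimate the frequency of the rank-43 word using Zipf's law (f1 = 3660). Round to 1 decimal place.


Zipf's law: f(r) = f(1) / r
f(1) = 3660
f(43) = 3660 / 43
= 85.1 occurrences


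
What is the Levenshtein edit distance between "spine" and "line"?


Word 1: "spine" (length 5)
Word 2: "line" (length 4)
One optimal edit sequence (insert/delete/substitute each cost 1):
  1. delete 's'  (+1)
  2. substitute 'p' -> 'l'  (+1)
  3. keep 'i'
  4. keep 'n'
  5. keep 'e'
Total edit operations: 2
Edit distance = 2


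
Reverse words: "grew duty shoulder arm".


Original: "grew duty shoulder arm"
Words (1..n): grew | duty | shoulder | arm
Reversed (n..1): arm | shoulder | duty | grew
Result = "arm shoulder duty grew"


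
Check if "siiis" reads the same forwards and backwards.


Word: "siiis"
Reversed: "siiis"
Forward == Backward? siiis == siiis
Palindrome = Yes


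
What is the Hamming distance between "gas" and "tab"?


Comparing character by character (same length = 3):
  Pos 0: 'g' vs 't' !=
  Pos 1: 'a' vs 'a' =
  Pos 2: 's' vs 'b' !=
Hamming distance = 2


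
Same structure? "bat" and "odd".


Pattern of "bat": [0, 1, 2]
Pattern of "odd": [0, 1, 1]
Patterns do not match
Same pattern = No


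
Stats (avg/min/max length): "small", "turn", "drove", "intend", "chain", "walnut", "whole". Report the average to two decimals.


Lengths: "small"=5, "turn"=4, "drove"=5, "intend"=6, "chain"=5, "walnut"=6, "whole"=5
Sum = 36, Count = 7
Average = 36/7 = 5.14
= avg=5.14, min=4, max=6


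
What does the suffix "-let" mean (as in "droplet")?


Suffix: -let
Example: droplet (drop + -let)
Meaning = small


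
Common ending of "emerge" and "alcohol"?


Word 1: "emerge"
Word 2: "alcohol"
Comparing from end:
  Pos -1: 'e' != 'l' (stop)
LCS = "" (length 0)


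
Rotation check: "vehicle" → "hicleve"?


Word: "vehicle", Candidate: "hicleve"
Method: check if candidate is substring of word+word
"vehiclevehicle" contains "hicleve"? Yes
Is rotation = Yes


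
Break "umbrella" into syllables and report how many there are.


Word: "umbrella"
Syllable breakdown: um | brel | la
Counting: 3 parts
= 3 syllables


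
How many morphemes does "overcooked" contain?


Word: "overcooked"
Morphemes: over- / cook / -ed
Each morpheme carries meaning
= 3 morphemes


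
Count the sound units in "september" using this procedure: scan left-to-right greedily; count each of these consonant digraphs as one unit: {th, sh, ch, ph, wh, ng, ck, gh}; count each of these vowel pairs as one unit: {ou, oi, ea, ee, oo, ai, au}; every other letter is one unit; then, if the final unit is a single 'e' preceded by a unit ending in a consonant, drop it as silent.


Word: "september" (9 letters)
Left-to-right scan:
  (1) 's' (letter)
  (2) 'e' (letter)
  (3) 'p' (letter)
  (4) 't' (letter)
  (5) 'e' (letter)
  (6) 'm' (letter)
  (7) 'b' (letter)
  (8) 'e' (letter)
  (9) 'r' (letter)
Units from scan: 9
Sound units = 9 units


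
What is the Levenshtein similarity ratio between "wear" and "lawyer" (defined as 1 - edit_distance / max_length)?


Word 1: "wear" (length 4)
Word 2: "lawyer" (length 6)
One optimal edit sequence:
  1. insert 'l'  (+1)
  2. insert 'a'  (+1)
  3. keep 'w'
  4. substitute 'e' -> 'y'  (+1)
  5. substitute 'a' -> 'e'  (+1)
  6. keep 'r'
Edit distance = 4
Max length = max(4, 6) = 6
Similarity = 1 - 4/6
= 0.3333


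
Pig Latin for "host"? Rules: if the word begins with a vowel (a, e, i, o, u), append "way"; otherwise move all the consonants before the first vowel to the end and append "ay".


Word: "host"
Starts with consonant(s) → move to end, add 'ay'
Consonant cluster: "h"
Pig Latin = "osthay"


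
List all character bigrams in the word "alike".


Word: "alike" (length 5)
Number of bigrams = 5 - 2 + 1 = 4
  Position 0: "al"
  Position 1: "li"
  Position 2: "ik"
  Position 3: "ke"
Bigrams = "al", "li", "ik", "ke"


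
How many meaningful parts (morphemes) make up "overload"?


Word: "overload"
Morphemes: over- / load
Each morpheme carries meaning
= 2 morphemes


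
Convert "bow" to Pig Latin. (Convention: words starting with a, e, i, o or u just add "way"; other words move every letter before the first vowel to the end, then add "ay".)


Word: "bow"
Starts with consonant(s) → move to end, add 'ay'
Consonant cluster: "b"
Pig Latin = "owbay"


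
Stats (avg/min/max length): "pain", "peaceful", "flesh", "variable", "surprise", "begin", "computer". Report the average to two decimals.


Lengths: "pain"=4, "peaceful"=8, "flesh"=5, "variable"=8, "surprise"=8, "begin"=5, "computer"=8
Sum = 46, Count = 7
Average = 46/7 = 6.57
= avg=6.57, min=4, max=8


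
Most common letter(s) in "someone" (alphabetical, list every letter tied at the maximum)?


Word: "someone"
Letter counts:
  'e': 2
  'm': 1
  'n': 1
  'o': 2
  's': 1
Maximum count = 2
Most frequent = 'e', 'o' (2 times each)


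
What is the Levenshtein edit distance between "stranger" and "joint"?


Word 1: "stranger" (length 8)
Word 2: "joint" (length 5)
One optimal edit sequence (insert/delete/substitute each cost 1):
  1. delete 's'  (+1)
  2. substitute 't' -> 'j'  (+1)
  3. substitute 'r' -> 'o'  (+1)
  4. substitute 'a' -> 'i'  (+1)
  5. keep 'n'
  6. delete 'g'  (+1)
  7. delete 'e'  (+1)
  8. substitute 'r' -> 't'  (+1)
Total edit operations: 7
Edit distance = 7


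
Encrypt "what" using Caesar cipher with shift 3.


Word: "what"
Shift: 3
Each letter → (letter + shift) mod 26:
  'w' (22) + 3 = 25 → 'z'
  'h' (7) + 3 = 10 → 'k'
  'a' (0) + 3 = 3 → 'd'
  't' (19) + 3 = 22 → 'w'
Result = "zkdw"


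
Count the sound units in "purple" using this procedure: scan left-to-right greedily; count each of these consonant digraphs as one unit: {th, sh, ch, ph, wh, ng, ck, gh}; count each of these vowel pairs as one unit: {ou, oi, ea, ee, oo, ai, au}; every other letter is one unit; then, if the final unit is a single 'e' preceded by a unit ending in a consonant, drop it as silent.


Word: "purple" (6 letters)
Left-to-right scan:
  [1] 'p' (letter)
  [2] 'u' (letter)
  [3] 'r' (letter)
  [4] 'p' (letter)
  [5] 'l' (letter)
  [6] 'e' (letter)
Units from scan: 6
Final unit is 'e' after a consonant -> drop as silent (-1)
Sound units = 5 units


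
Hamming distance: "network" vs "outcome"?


Comparing character by character (same length = 7):
  Pos 0: 'n' vs 'o' !=
  Pos 1: 'e' vs 'u' !=
  Pos 2: 't' vs 't' =
  Pos 3: 'w' vs 'c' !=
  Pos 4: 'o' vs 'o' =
  Pos 5: 'r' vs 'm' !=
  Pos 6: 'k' vs 'e' !=
Hamming distance = 5


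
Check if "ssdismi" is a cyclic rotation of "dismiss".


Word: "dismiss", Candidate: "ssdismi"
Method: check if candidate is substring of word+word
"dismissdismiss" contains "ssdismi"? Yes
Is rotation = Yes


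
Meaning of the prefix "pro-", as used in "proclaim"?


Prefix: pro-
Example: proclaim (pro- + claim)
Meaning = forward / in favor of


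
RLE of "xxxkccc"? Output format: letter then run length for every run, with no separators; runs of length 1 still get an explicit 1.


String: "xxxkccc"
Scanning for consecutive runs:
  'x' x 3
  'k' x 1
  'c' x 3
RLE = "x3k1c3"


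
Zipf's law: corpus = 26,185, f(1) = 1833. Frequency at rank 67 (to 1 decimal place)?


Zipf's law: f(r) = f(1) / r
f(1) = 1833
f(67) = 1833 / 67
= 27.4 occurrences


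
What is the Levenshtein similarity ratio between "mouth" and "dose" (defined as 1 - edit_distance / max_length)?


Word 1: "mouth" (length 5)
Word 2: "dose" (length 4)
One optimal edit sequence:
  1. substitute 'm' -> 'd'  (+1)
  2. keep 'o'
  3. delete 'u'  (+1)
  4. substitute 't' -> 's'  (+1)
  5. substitute 'h' -> 'e'  (+1)
Edit distance = 4
Max length = max(5, 4) = 5
Similarity = 1 - 4/5
= 0.2000


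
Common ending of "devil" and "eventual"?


Word 1: "devil"
Word 2: "eventual"
Comparing from end:
  Pos -1: 'l' == 'l'
  Pos -2: 'i' != 'a' (stop)
LCS = "l" (length 1)


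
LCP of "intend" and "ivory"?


Word 1: "intend"
Word 2: "ivory"
Comparing from start:
  Pos 0: 'i' == 'i'
  Pos 1: 'n' != 'v' (stop)
LCP = "i" (length 1)


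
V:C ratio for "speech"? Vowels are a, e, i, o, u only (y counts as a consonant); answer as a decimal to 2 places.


Word: "speech"
Vowels (a,e,i,o,u): 2
Consonants: 4
Ratio = 2/4
= 0.50


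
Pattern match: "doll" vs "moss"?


Pattern of "doll": [0, 1, 2, 2]
Pattern of "moss": [0, 1, 2, 2]
Patterns match
Same pattern = Yes


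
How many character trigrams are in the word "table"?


Word: "table" (length 5)
Number of 3-grams = length - 3 + 1 = 5 - 3 + 1
= 3


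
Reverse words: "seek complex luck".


Original: "seek complex luck"
Words (1..n): seek | complex | luck
Reversed (n..1): luck | complex | seek
Result = "luck complex seek"


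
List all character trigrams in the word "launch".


Word: "launch" (length 6)
Number of trigrams = 6 - 3 + 1 = 4
  Position 0: "lau"
  Position 1: "aun"
  Position 2: "unc"
  Position 3: "nch"
Trigrams = "lau", "aun", "unc", "nch"


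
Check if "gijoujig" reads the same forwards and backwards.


Word: "gijoujig"
Reversed: "gijuojig"
Forward == Backward? gijoujig != gijuojig
Palindrome = No


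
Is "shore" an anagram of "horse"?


Word 1: "horse" → sorted: ehors
Word 2: "shore" → sorted: ehors
Same letters? ehors == ehors
Anagram = Yes


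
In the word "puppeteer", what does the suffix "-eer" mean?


Suffix: -eer
Example: puppeteer (puppet + -eer)
Meaning = one who is concerned with


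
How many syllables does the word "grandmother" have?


Word: "grandmother"
Syllable breakdown: grand | moth | er
Counting: 3 parts
= 3 syllables


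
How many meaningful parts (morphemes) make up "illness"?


Word: "illness"
Morphemes: ill + -ness
Each morpheme carries meaning
= 2 morphemes


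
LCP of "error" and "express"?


Word 1: "error"
Word 2: "express"
Comparing from start:
  Pos 0: 'e' == 'e'
  Pos 1: 'r' != 'x' (stop)
LCP = "e" (length 1)


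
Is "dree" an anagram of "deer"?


Word 1: "deer" → sorted: deer
Word 2: "dree" → sorted: deer
Same letters? deer == deer
Anagram = Yes


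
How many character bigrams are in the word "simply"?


Word: "simply" (length 6)
Number of 2-grams = length - 2 + 1 = 6 - 2 + 1
= 5


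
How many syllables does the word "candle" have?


Word: "candle"
Syllable breakdown: can-dle
Counting: 2 parts
= 2 syllables


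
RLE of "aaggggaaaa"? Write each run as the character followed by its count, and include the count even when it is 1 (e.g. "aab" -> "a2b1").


String: "aaggggaaaa"
Scanning for consecutive runs:
  'a' x 2
  'g' x 4
  'a' x 4
RLE = "a2g4a4"


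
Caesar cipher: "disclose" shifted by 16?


Word: "disclose"
Shift: 16
Each letter → (letter + shift) mod 26:
  'd' (3) + 16 = 19 → 't'
  'i' (8) + 16 = 24 → 'y'
  's' (18) + 16 = 8 → 'i'
  'c' (2) + 16 = 18 → 's'
  'l' (11) + 16 = 1 → 'b'
  'o' (14) + 16 = 4 → 'e'
  's' (18) + 16 = 8 → 'i'
  'e' (4) + 16 = 20 → 'u'
Result = "tyisbeiu"


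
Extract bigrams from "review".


Word: "review" (length 6)
Number of bigrams = 6 - 2 + 1 = 5
  Position 0: "re"
  Position 1: "ev"
  Position 2: "vi"
  Position 3: "ie"
  Position 4: "ew"
Bigrams = "re", "ev", "vi", "ie", "ew"


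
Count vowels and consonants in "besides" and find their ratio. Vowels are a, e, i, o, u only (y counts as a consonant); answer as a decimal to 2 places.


Word: "besides"
Vowels (a,e,i,o,u): 3
Consonants: 4
Ratio = 3/4
= 0.75


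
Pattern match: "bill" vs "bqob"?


Pattern of "bill": [0, 1, 2, 2]
Pattern of "bqob": [0, 1, 2, 0]
Patterns do not match
Same pattern = No


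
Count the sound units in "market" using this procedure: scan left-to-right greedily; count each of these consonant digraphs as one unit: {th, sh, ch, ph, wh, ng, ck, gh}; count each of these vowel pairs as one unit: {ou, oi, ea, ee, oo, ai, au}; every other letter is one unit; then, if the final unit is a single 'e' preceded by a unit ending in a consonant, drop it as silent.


Word: "market" (6 letters)
Left-to-right scan:
  1. 'm' (letter)
  2. 'a' (letter)
  3. 'r' (letter)
  4. 'k' (letter)
  5. 'e' (letter)
  6. 't' (letter)
Units from scan: 6
Sound units = 6 units


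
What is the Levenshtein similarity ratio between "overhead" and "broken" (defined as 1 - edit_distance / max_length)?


Word 1: "overhead" (length 8)
Word 2: "broken" (length 6)
One optimal edit sequence:
  1. delete 'o'  (+1)
  2. delete 'v'  (+1)
  3. substitute 'e' -> 'b'  (+1)
  4. keep 'r'
  5. substitute 'h' -> 'o'  (+1)
  6. substitute 'e' -> 'k'  (+1)
  7. substitute 'a' -> 'e'  (+1)
  8. substitute 'd' -> 'n'  (+1)
Edit distance = 7
Max length = max(8, 6) = 8
Similarity = 1 - 7/8
= 0.1250


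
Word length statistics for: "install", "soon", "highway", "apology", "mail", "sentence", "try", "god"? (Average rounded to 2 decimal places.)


Lengths: "install"=7, "soon"=4, "highway"=7, "apology"=7, "mail"=4, "sentence"=8, "try"=3, "god"=3
Sum = 43, Count = 8
Average = 43/8 = 5.38
= avg=5.38, min=3, max=8


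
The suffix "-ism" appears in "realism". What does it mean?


Suffix: -ism
Example: realism (real + -ism)
Meaning = belief / practice


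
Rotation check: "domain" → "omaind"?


Word: "domain", Candidate: "omaind"
Method: check if candidate is substring of word+word
"domaindomain" contains "omaind"? Yes
Is rotation = Yes


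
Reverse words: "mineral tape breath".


Original: "mineral tape breath"
Words (1..n): mineral | tape | breath
Reversed (n..1): breath | tape | mineral
Result = "breath tape mineral"


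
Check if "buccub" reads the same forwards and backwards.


Word: "buccub"
Reversed: "buccub"
Forward == Backward? buccub == buccub
Palindrome = Yes


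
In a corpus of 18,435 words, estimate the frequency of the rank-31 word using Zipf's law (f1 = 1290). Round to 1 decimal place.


Zipf's law: f(r) = f(1) / r
f(1) = 1290
f(31) = 1290 / 31
= 41.6 occurrences


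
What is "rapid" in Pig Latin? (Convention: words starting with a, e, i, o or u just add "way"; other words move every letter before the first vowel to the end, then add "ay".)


Word: "rapid"
Starts with consonant(s) → move to end, add 'ay'
Consonant cluster: "r"
Pig Latin = "apidray"


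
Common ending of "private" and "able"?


Word 1: "private"
Word 2: "able"
Comparing from end:
  Pos -1: 'e' == 'e'
  Pos -2: 't' != 'l' (stop)
LCS = "e" (length 1)


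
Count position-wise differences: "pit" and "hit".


Comparing character by character (same length = 3):
  Pos 0: 'p' vs 'h' !=
  Pos 1: 'i' vs 'i' =
  Pos 2: 't' vs 't' =
Hamming distance = 1


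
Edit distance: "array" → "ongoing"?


Word 1: "array" (length 5)
Word 2: "ongoing" (length 7)
One optimal edit sequence (insert/delete/substitute each cost 1):
  1. insert 'o'  (+1)
  2. insert 'n'  (+1)
  3. substitute 'a' -> 'g'  (+1)
  4. substitute 'r' -> 'o'  (+1)
  5. substitute 'r' -> 'i'  (+1)
  6. substitute 'a' -> 'n'  (+1)
  7. substitute 'y' -> 'g'  (+1)
Total edit operations: 7
Edit distance = 7


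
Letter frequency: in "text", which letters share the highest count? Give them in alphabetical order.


Word: "text"
Letter counts:
  'e': 1
  't': 2
  'x': 1
Maximum count = 2
Most frequent = 't' (2 times each)


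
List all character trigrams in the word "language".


Word: "language" (length 8)
Number of trigrams = 8 - 3 + 1 = 6
  Position 0: "lan"
  Position 1: "ang"
  Position 2: "ngu"
  Position 3: "gua"
  Position 4: "uag"
  Position 5: "age"
Trigrams = "lan", "ang", "ngu", "gua", "uag", "age"


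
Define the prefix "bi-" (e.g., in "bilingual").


Prefix: bi-
As in: bilingual -> bi- + lingual
Meaning = two


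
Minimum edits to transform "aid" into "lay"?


Word 1: "aid" (length 3)
Word 2: "lay" (length 3)
One optimal edit sequence (insert/delete/substitute each cost 1):
  1. substitute 'a' -> 'l'  (+1)
  2. substitute 'i' -> 'a'  (+1)
  3. substitute 'd' -> 'y'  (+1)
Total edit operations: 3
Edit distance = 3


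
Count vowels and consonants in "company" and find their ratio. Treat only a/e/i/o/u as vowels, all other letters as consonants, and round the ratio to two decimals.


Word: "company"
Vowels (a,e,i,o,u): 2
Consonants: 5
Ratio = 2/5
= 0.40


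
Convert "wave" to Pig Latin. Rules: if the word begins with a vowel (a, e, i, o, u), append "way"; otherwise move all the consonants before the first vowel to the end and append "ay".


Word: "wave"
Starts with consonant(s) → move to end, add 'ay'
Consonant cluster: "w"
Pig Latin = "aveway"


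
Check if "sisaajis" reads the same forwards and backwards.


Word: "sisaajis"
Reversed: "sijaasis"
Forward == Backward? sisaajis != sijaasis
Palindrome = No


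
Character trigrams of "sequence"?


Word: "sequence" (length 8)
Number of trigrams = 8 - 3 + 1 = 6
  Position 0: "seq"
  Position 1: "equ"
  Position 2: "que"
  Position 3: "uen"
  Position 4: "enc"
  Position 5: "nce"
Trigrams = "seq", "equ", "que", "uen", "enc", "nce"


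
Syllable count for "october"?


Word: "october"
Syllable breakdown: oc · to · ber
Counting: 3 parts
= 3 syllables


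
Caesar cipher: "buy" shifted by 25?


Word: "buy"
Shift: 25
Each letter → (letter + shift) mod 26:
  'b' (1) + 25 = 0 → 'a'
  'u' (20) + 25 = 19 → 't'
  'y' (24) + 25 = 23 → 'x'
Result = "atx"


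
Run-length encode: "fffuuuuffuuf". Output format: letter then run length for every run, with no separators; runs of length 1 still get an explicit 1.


String: "fffuuuuffuuf"
Scanning for consecutive runs:
  'f' x 3
  'u' x 4
  'f' x 2
  'u' x 2
  'f' x 1
RLE = "f3u4f2u2f1"


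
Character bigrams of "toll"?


Word: "toll" (length 4)
Number of bigrams = 4 - 2 + 1 = 3
  Position 0: "to"
  Position 1: "ol"
  Position 2: "ll"
Bigrams = "to", "ol", "ll"


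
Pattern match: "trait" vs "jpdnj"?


Pattern of "trait": [0, 1, 2, 3, 0]
Pattern of "jpdnj": [0, 1, 2, 3, 0]
Patterns match
Same pattern = Yes


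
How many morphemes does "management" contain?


Word: "management"
Morphemes: manage + -ment
Each morpheme carries meaning
= 2 morphemes


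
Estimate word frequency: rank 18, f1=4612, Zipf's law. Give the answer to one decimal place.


Zipf's law: f(r) = f(1) / r
f(1) = 4612
f(18) = 4612 / 18
= 256.2 occurrences


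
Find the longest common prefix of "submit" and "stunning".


Word 1: "submit"
Word 2: "stunning"
Comparing from start:
  Pos 0: 's' == 's'
  Pos 1: 'u' != 't' (stop)
LCP = "s" (length 1)


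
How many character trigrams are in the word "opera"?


Word: "opera" (length 5)
Number of 3-grams = length - 3 + 1 = 5 - 3 + 1
= 3


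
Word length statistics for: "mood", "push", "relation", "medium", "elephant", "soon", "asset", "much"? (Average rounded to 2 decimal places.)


Lengths: "mood"=4, "push"=4, "relation"=8, "medium"=6, "elephant"=8, "soon"=4, "asset"=5, "much"=4
Sum = 43, Count = 8
Average = 43/8 = 5.38
= avg=5.38, min=4, max=8


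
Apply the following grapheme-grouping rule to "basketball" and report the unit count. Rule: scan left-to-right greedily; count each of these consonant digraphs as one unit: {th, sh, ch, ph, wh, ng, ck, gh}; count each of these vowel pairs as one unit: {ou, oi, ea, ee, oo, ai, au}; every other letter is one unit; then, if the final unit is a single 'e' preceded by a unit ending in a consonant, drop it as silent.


Word: "basketball" (10 letters)
Left-to-right scan:
  [1] 'b' (letter)
  [2] 'a' (letter)
  [3] 's' (letter)
  [4] 'k' (letter)
  [5] 'e' (letter)
  [6] 't' (letter)
  [7] 'b' (letter)
  [8] 'a' (letter)
  [9] 'l' (letter)
  [10] 'l' (letter)
Units from scan: 10
Sound units = 10 units


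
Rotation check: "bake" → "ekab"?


Word: "bake", Candidate: "ekab"
Method: check if candidate is substring of word+word
"bakebake" contains "ekab"? No
Is rotation = No


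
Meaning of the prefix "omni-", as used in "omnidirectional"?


Prefix: omni-
As in: omnidirectional -> omni- + directional
Meaning = all


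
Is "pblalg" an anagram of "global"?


Word 1: "global" → sorted: abgllo
Word 2: "pblalg" → sorted: abgllp
Same letters? abgllo != abgllp
Anagram = No


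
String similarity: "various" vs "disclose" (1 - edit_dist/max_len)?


Word 1: "various" (length 7)
Word 2: "disclose" (length 8)
One optimal edit sequence:
  1. insert 'd'  (+1)
  2. substitute 'v' -> 'i'  (+1)
  3. substitute 'a' -> 's'  (+1)
  4. substitute 'r' -> 'c'  (+1)
  5. substitute 'i' -> 'l'  (+1)
  6. keep 'o'
  7. substitute 'u' -> 's'  (+1)
  8. substitute 's' -> 'e'  (+1)
Edit distance = 7
Max length = max(7, 8) = 8
Similarity = 1 - 7/8
= 0.1250


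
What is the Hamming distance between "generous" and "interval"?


Comparing character by character (same length = 8):
  Pos 0: 'g' vs 'i' !=
  Pos 1: 'e' vs 'n' !=
  Pos 2: 'n' vs 't' !=
  Pos 3: 'e' vs 'e' =
  Pos 4: 'r' vs 'r' =
  Pos 5: 'o' vs 'v' !=
  Pos 6: 'u' vs 'a' !=
  Pos 7: 's' vs 'l' !=
Hamming distance = 6


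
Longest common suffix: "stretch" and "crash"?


Word 1: "stretch"
Word 2: "crash"
Comparing from end:
  Pos -1: 'h' == 'h'
  Pos -2: 'c' != 's' (stop)
LCS = "h" (length 1)


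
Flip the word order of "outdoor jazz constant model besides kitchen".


Original: "outdoor jazz constant model besides kitchen"
Words (1..n): outdoor | jazz | constant | model | besides | kitchen
Reversed (n..1): kitchen | besides | model | constant | jazz | outdoor
Result = "kitchen besides model constant jazz outdoor"


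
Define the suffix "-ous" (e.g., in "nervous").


Suffix: -ous
As in: nervous -> nerve + -ous, with a spelling change
Meaning = having quality of


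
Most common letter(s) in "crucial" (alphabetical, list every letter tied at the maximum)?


Word: "crucial"
Letter counts:
  'a': 1
  'c': 2
  'i': 1
  'l': 1
  'r': 1
  'u': 1
Maximum count = 2
Most frequent = 'c' (2 times each)


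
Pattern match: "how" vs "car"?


Pattern of "how": [0, 1, 2]
Pattern of "car": [0, 1, 2]
Patterns match
Same pattern = Yes


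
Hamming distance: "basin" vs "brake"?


Comparing character by character (same length = 5):
  Pos 0: 'b' vs 'b' =
  Pos 1: 'a' vs 'r' !=
  Pos 2: 's' vs 'a' !=
  Pos 3: 'i' vs 'k' !=
  Pos 4: 'n' vs 'e' !=
Hamming distance = 4


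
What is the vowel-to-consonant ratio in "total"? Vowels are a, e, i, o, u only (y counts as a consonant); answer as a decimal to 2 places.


Word: "total"
Vowels (a,e,i,o,u): 2
Consonants: 3
Ratio = 2/3
= 0.67


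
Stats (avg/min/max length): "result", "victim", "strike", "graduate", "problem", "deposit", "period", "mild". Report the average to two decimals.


Lengths: "result"=6, "victim"=6, "strike"=6, "graduate"=8, "problem"=7, "deposit"=7, "period"=6, "mild"=4
Sum = 50, Count = 8
Average = 50/8 = 6.25
= avg=6.25, min=4, max=8


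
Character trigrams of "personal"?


Word: "personal" (length 8)
Number of trigrams = 8 - 3 + 1 = 6
  Position 0: "per"
  Position 1: "ers"
  Position 2: "rso"
  Position 3: "son"
  Position 4: "ona"
  Position 5: "nal"
Trigrams = "per", "ers", "rso", "son", "ona", "nal"


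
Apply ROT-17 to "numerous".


Word: "numerous"
Shift: 17
Each letter → (letter + shift) mod 26:
  'n' (13) + 17 = 4 → 'e'
  'u' (20) + 17 = 11 → 'l'
  'm' (12) + 17 = 3 → 'd'
  'e' (4) + 17 = 21 → 'v'
  'r' (17) + 17 = 8 → 'i'
  'o' (14) + 17 = 5 → 'f'
  'u' (20) + 17 = 11 → 'l'
  's' (18) + 17 = 9 → 'j'
Result = "eldviflj"


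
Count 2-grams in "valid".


Word: "valid" (length 5)
Number of 2-grams = length - 2 + 1 = 5 - 2 + 1
= 4


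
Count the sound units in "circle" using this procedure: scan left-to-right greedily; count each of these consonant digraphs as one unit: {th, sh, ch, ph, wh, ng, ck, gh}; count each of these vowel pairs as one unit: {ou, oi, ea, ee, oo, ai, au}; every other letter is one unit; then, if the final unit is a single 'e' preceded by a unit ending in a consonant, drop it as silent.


Word: "circle" (6 letters)
Left-to-right scan:
  [1] 'c' (letter)
  [2] 'i' (letter)
  [3] 'r' (letter)
  [4] 'c' (letter)
  [5] 'l' (letter)
  [6] 'e' (letter)
Units from scan: 6
Final unit is 'e' after a consonant -> drop as silent (-1)
Sound units = 5 units


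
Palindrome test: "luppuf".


Word: "luppuf"
Reversed: "fuppul"
Forward == Backward? luppuf != fuppul
Palindrome = No


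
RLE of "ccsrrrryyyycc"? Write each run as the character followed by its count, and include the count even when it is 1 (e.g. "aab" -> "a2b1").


String: "ccsrrrryyyycc"
Scanning for consecutive runs:
  'c' x 2
  's' x 1
  'r' x 4
  'y' x 4
  'c' x 2
RLE = "c2s1r4y4c2"
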